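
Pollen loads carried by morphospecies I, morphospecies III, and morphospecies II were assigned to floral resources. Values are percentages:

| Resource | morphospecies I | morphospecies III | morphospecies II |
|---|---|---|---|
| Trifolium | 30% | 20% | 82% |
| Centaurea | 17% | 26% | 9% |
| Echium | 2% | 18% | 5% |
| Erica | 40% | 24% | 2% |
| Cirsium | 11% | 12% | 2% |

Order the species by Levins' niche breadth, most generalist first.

Convert percentages to proportions (divide by 100).
Σp_Iᵢ² = 0.30² + 0.17² + 0.02² + 0.40² + 0.11² = 0.0900 + 0.0289 + 0.0004 + 0.1600 + 0.0121 = 0.2914
B_I = 1 / 0.2914 = 3.4317
Σp_IIIᵢ² = 0.20² + 0.26² + 0.18² + 0.24² + 0.12² = 0.0400 + 0.0676 + 0.0324 + 0.0576 + 0.0144 = 0.2120
B_III = 1 / 0.2120 = 4.7170
Σp_IIᵢ² = 0.82² + 0.09² + 0.05² + 0.02² + 0.02² = 0.6724 + 0.0081 + 0.0025 + 0.0004 + 0.0004 = 0.6838
B_II = 1 / 0.6838 = 1.4624
Ranking by B (broadest → narrowest): morphospecies III (4.72) > morphospecies I (3.43) > morphospecies II (1.46)

morphospecies III > morphospecies I > morphospecies II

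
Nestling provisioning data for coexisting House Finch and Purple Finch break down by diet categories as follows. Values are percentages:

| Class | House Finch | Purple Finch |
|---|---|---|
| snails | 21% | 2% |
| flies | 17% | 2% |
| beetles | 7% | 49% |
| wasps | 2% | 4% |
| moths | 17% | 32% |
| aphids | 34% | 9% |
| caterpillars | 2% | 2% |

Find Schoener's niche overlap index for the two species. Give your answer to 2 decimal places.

0.41

Convert percentages to proportions (divide by 100).
Σ|p₁ᵢ − p₂ᵢ| = 0.19 + 0.15 + 0.42 + 0.02 + 0.15 + 0.25 + 0.00 = 1.18
D = 1 − ½ × 1.18 = 1 − 0.590 = 0.4100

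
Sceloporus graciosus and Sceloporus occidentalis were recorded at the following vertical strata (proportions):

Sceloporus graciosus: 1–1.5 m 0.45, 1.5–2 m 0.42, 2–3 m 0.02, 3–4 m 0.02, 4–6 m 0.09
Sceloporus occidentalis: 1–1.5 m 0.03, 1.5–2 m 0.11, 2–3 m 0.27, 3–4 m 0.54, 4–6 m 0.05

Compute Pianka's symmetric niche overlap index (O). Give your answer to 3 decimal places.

0.209

Σ p₁ᵢp₂ᵢ = 0.0135 + 0.0462 + 0.0054 + 0.0108 + 0.0045 = 0.0804
Σp_1ᵢ² = 0.45² + 0.42² + 0.02² + 0.02² + 0.09² = 0.2025 + 0.1764 + 0.0004 + 0.0004 + 0.0081 = 0.3878
Σp_2ᵢ² = 0.03² + 0.11² + 0.27² + 0.54² + 0.05² = 0.0009 + 0.0121 + 0.0729 + 0.2916 + 0.0025 = 0.3800
O = 0.0804 / √(0.3878 × 0.3800) = 0.0804 / 0.383880 = 0.20944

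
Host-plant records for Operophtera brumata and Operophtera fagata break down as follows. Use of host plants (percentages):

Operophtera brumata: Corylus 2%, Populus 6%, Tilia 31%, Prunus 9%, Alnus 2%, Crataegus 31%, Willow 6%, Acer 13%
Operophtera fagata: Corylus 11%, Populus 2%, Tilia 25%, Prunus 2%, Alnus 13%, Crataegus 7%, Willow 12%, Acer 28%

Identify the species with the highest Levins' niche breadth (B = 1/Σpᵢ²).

Convert percentages to proportions (divide by 100).
Σp_brumᵢ² = 0.02² + 0.06² + 0.31² + 0.09² + 0.02² + 0.31² + 0.06² + 0.13² = 0.0004 + 0.0036 + 0.0961 + 0.0081 + 0.0004 + 0.0961 + 0.0036 + 0.0169 = 0.2252
B_brum = 1 / 0.2252 = 4.4405
Σp_fagaᵢ² = 0.11² + 0.02² + 0.25² + 0.02² + 0.13² + 0.07² + 0.12² + 0.28² = 0.0121 + 0.0004 + 0.0625 + 0.0004 + 0.0169 + 0.0049 + 0.0144 + 0.0784 = 0.1900
B_faga = 1 / 0.1900 = 5.2632
Highest B → broadest niche (most generalist): Operophtera fagata (B = 5.26).

Operophtera fagata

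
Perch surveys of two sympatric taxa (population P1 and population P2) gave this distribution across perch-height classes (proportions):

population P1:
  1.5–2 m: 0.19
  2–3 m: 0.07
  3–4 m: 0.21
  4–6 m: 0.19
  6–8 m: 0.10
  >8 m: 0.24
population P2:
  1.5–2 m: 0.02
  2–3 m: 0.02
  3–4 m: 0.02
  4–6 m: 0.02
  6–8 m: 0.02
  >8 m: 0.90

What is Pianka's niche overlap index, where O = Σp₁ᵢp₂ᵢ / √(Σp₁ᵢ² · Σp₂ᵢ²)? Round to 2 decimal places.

0.59

Σ p₁ᵢp₂ᵢ = 0.0038 + 0.0014 + 0.0042 + 0.0038 + 0.0020 + 0.2160 = 0.2312
Σp_1ᵢ² = 0.19² + 0.07² + 0.21² + 0.19² + 0.10² + 0.24² = 0.0361 + 0.0049 + 0.0441 + 0.0361 + 0.0100 + 0.0576 = 0.1888
Σp_2ᵢ² = 0.02² + 0.02² + 0.02² + 0.02² + 0.02² + 0.90² = 0.0004 + 0.0004 + 0.0004 + 0.0004 + 0.0004 + 0.8100 = 0.8120
O = 0.2312 / √(0.1888 × 0.8120) = 0.2312 / 0.39154 = 0.5905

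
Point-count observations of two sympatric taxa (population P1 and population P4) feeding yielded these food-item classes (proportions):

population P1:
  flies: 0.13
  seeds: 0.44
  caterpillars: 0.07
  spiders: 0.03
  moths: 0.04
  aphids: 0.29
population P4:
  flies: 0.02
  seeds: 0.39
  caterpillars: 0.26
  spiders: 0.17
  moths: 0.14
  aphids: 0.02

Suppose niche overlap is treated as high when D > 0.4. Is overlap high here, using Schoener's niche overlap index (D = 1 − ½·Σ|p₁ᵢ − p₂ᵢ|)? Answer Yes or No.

Yes

Σ|p₁ᵢ − p₂ᵢ| = 0.11 + 0.05 + 0.19 + 0.14 + 0.10 + 0.27 = 0.86
D = 1 − ½ × 0.86 = 1 − 0.430 = 0.5700
D = 0.5700 > 0.4 → Yes.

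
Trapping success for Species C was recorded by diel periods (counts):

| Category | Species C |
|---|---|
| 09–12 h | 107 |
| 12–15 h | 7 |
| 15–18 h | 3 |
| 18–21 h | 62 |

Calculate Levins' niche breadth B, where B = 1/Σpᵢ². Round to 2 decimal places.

Proportions for Species C (n=179): 107/179=0.5978, 7/179=0.0391, 3/179=0.0168, 62/179=0.3464
Σpᵢ² = 0.5978² + 0.0391² + 0.0168² + 0.3464² = 0.357365 + 0.001529 + 0.000282 + 0.119993 = 0.479169
B = 1 / 0.479169 = 2.0869

2.09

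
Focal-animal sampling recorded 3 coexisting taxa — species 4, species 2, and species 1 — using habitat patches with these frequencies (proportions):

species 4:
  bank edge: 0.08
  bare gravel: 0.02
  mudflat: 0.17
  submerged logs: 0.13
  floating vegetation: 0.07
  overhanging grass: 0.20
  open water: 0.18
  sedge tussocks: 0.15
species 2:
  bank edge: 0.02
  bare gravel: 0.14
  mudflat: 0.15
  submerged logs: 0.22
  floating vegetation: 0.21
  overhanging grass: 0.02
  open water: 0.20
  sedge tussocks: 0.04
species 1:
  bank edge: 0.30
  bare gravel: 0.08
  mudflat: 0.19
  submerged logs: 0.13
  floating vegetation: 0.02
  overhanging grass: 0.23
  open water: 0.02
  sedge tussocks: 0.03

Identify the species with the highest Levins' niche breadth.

Σp_4ᵢ² = 0.08² + 0.02² + 0.17² + 0.13² + 0.07² + 0.20² + 0.18² + 0.15² = 0.0064 + 0.0004 + 0.0289 + 0.0169 + 0.0049 + 0.0400 + 0.0324 + 0.0225 = 0.1524
B_4 = 1 / 0.1524 = 6.5617
Σp_2ᵢ² = 0.02² + 0.14² + 0.15² + 0.22² + 0.21² + 0.02² + 0.20² + 0.04² = 0.0004 + 0.0196 + 0.0225 + 0.0484 + 0.0441 + 0.0004 + 0.0400 + 0.0016 = 0.1770
B_2 = 1 / 0.1770 = 5.6497
Σp_1ᵢ² = 0.30² + 0.08² + 0.19² + 0.13² + 0.02² + 0.23² + 0.02² + 0.03² = 0.0900 + 0.0064 + 0.0361 + 0.0169 + 0.0004 + 0.0529 + 0.0004 + 0.0009 = 0.2040
B_1 = 1 / 0.2040 = 4.9020
Highest B → broadest niche (most generalist): species 4 (B = 6.56).

species 4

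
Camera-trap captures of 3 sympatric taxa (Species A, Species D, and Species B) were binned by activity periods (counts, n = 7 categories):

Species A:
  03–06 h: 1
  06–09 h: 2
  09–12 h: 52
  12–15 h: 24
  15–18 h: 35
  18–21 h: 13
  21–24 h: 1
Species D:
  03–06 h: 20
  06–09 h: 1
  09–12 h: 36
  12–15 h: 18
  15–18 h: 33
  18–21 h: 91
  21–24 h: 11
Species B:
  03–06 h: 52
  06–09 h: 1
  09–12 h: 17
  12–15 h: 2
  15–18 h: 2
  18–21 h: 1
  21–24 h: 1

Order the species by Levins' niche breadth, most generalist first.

Species D > Species A > Species B

Proportions for Species A (n=128): 1/128=0.0078, 2/128=0.0156, 52/128=0.4063, 24/128=0.1875, 35/128=0.2734, 13/128=0.1016, 1/128=0.0078
Proportions for Species D (n=210): 20/210=0.0952, 1/210=0.0048, 36/210=0.1714, 18/210=0.0857, 33/210=0.1571, 91/210=0.4333, 11/210=0.0524
Proportions for Species B (n=76): 52/76=0.6842, 1/76=0.0132, 17/76=0.2237, 2/76=0.0263, 2/76=0.0263, 1/76=0.0132, 1/76=0.0132
Σp_Aᵢ² = 0.0078² + 0.0156² + 0.4063² + 0.1875² + 0.2734² + 0.1016² + 0.0078² = 0.000061 + 0.000243 + 0.165080 + 0.035156 + 0.074748 + 0.010323 + 0.000061 = 0.285672
B_A = 1 / 0.285672 = 3.5005
Σp_Dᵢ² = 0.0952² + 0.0048² + 0.1714² + 0.0857² + 0.1571² + 0.4333² + 0.0524² = 0.009063 + 0.000023 + 0.029378 + 0.007344 + 0.024680 + 0.187749 + 0.002746 = 0.260983
B_D = 1 / 0.260983 = 3.8317
Σp_Bᵢ² = 0.6842² + 0.0132² + 0.2237² + 0.0263² + 0.0263² + 0.0132² + 0.0132² = 0.468130 + 0.000174 + 0.050042 + 0.000692 + 0.000692 + 0.000174 + 0.000174 = 0.520078
B_B = 1 / 0.520078 = 1.9228
Ranking by B (broadest → narrowest): Species D (3.83) > Species A (3.50) > Species B (1.92)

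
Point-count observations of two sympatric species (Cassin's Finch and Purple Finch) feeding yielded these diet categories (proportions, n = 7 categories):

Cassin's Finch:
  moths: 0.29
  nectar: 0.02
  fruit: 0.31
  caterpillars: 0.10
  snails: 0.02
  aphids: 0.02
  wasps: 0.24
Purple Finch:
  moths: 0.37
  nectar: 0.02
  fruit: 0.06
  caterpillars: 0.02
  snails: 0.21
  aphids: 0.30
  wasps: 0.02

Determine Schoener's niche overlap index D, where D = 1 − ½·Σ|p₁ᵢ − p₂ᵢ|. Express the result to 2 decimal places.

0.45

Σ|p₁ᵢ − p₂ᵢ| = 0.08 + 0.00 + 0.25 + 0.08 + 0.19 + 0.28 + 0.22 = 1.10
D = 1 − ½ × 1.10 = 1 − 0.550 = 0.4500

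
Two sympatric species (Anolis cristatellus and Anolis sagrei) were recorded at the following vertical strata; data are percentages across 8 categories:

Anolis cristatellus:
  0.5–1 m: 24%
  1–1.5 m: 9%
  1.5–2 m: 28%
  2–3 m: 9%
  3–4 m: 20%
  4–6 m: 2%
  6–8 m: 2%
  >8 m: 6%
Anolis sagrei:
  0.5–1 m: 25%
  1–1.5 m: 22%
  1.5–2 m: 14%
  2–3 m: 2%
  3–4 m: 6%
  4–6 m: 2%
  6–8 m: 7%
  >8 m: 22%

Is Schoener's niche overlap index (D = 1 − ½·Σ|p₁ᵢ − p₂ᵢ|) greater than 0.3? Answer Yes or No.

Yes

Convert percentages to proportions (divide by 100).
Σ|p₁ᵢ − p₂ᵢ| = 0.01 + 0.13 + 0.14 + 0.07 + 0.14 + 0.00 + 0.05 + 0.16 = 0.70
D = 1 − ½ × 0.70 = 1 − 0.350 = 0.6500
D = 0.6500 > 0.3 → Yes.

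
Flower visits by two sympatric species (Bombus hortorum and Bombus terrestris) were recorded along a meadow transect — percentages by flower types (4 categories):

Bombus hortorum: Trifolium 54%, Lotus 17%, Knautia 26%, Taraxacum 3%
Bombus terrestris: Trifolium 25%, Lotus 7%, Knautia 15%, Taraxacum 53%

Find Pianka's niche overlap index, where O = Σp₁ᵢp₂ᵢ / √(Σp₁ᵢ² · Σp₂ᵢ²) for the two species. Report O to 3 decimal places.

Convert percentages to proportions (divide by 100).
Σ p₁ᵢp₂ᵢ = 0.1350 + 0.0119 + 0.0390 + 0.0159 = 0.2018
Σp_1ᵢ² = 0.54² + 0.17² + 0.26² + 0.03² = 0.2916 + 0.0289 + 0.0676 + 0.0009 = 0.3890
Σp_2ᵢ² = 0.25² + 0.07² + 0.15² + 0.53² = 0.0625 + 0.0049 + 0.0225 + 0.2809 = 0.3708
O = 0.2018 / √(0.3890 × 0.3708) = 0.2018 / 0.379791 = 0.53134

0.531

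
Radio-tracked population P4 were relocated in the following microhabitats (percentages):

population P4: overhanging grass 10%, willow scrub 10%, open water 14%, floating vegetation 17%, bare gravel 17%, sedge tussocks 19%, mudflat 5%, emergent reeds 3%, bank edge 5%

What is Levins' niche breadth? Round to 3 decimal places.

Convert percentages to proportions (divide by 100).
Σpᵢ² = 0.10² + 0.10² + 0.14² + 0.17² + 0.17² + 0.19² + 0.05² + 0.03² + 0.05² = 0.0100 + 0.0100 + 0.0196 + 0.0289 + 0.0289 + 0.0361 + 0.0025 + 0.0009 + 0.0025 = 0.1394
B = 1 / 0.1394 = 7.17360

7.174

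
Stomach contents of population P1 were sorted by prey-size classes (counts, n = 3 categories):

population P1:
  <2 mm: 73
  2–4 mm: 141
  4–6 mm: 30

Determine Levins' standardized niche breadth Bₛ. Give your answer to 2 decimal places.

0.64

Proportions for population P1 (n=244): 73/244=0.2992, 141/244=0.5779, 30/244=0.1230
Σpᵢ² = 0.2992² + 0.5779² + 0.1230² = 0.089521 + 0.333968 + 0.015129 = 0.438618
B = 1 / 0.438618 = 2.2799
Bₛ = (B − 1)/(n − 1) = (2.2799 − 1)/(3 − 1) = 1.2799/2 = 0.6400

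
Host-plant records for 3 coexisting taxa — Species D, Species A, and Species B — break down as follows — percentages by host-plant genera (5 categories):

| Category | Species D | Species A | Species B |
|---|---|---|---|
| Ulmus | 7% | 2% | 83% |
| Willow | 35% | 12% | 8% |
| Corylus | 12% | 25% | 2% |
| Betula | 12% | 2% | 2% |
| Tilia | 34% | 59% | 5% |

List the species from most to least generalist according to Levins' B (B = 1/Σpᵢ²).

Convert percentages to proportions (divide by 100).
Σp_Dᵢ² = 0.07² + 0.35² + 0.12² + 0.12² + 0.34² = 0.0049 + 0.1225 + 0.0144 + 0.0144 + 0.1156 = 0.2718
B_D = 1 / 0.2718 = 3.6792
Σp_Aᵢ² = 0.02² + 0.12² + 0.25² + 0.02² + 0.59² = 0.0004 + 0.0144 + 0.0625 + 0.0004 + 0.3481 = 0.4258
B_A = 1 / 0.4258 = 2.3485
Σp_Bᵢ² = 0.83² + 0.08² + 0.02² + 0.02² + 0.05² = 0.6889 + 0.0064 + 0.0004 + 0.0004 + 0.0025 = 0.6986
B_B = 1 / 0.6986 = 1.4314
Ranking by B (broadest → narrowest): Species D (3.68) > Species A (2.35) > Species B (1.43)

Species D > Species A > Species B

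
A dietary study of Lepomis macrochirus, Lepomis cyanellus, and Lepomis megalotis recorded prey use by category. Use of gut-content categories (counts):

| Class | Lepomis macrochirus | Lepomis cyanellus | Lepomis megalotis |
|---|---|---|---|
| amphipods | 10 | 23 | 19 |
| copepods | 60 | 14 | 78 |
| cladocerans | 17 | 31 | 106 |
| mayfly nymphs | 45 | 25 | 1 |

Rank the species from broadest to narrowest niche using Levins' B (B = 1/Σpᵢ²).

Proportions for Lepomis macrochirus (n=132): 10/132=0.0758, 60/132=0.4545, 17/132=0.1288, 45/132=0.3409
Proportions for Lepomis cyanellus (n=93): 23/93=0.2473, 14/93=0.1505, 31/93=0.3333, 25/93=0.2688
Proportions for Lepomis megalotis (n=204): 19/204=0.0931, 78/204=0.3824, 106/204=0.5196, 1/204=0.0049
Σp_macrᵢ² = 0.0758² + 0.4545² + 0.1288² + 0.3409² = 0.005746 + 0.206570 + 0.016589 + 0.116213 = 0.345118
B_macr = 1 / 0.345118 = 2.8976
Σp_cyanᵢ² = 0.2473² + 0.1505² + 0.3333² + 0.2688² = 0.061157 + 0.022650 + 0.111089 + 0.072253 = 0.267149
B_cyan = 1 / 0.267149 = 3.7432
Σp_megaᵢ² = 0.0931² + 0.3824² + 0.5196² + 0.0049² = 0.008668 + 0.146230 + 0.269984 + 0.000024 = 0.424906
B_mega = 1 / 0.424906 = 2.3535
Ranking by B (broadest → narrowest): Lepomis cyanellus (3.74) > Lepomis macrochirus (2.90) > Lepomis megalotis (2.35)

Lepomis cyanellus > Lepomis macrochirus > Lepomis megalotis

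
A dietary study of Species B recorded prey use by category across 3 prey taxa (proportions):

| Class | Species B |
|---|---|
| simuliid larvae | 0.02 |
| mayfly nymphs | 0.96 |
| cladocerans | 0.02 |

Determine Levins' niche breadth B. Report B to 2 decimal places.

Σpᵢ² = 0.02² + 0.96² + 0.02² = 0.0004 + 0.9216 + 0.0004 = 0.9224
B = 1 / 0.9224 = 1.0841

1.08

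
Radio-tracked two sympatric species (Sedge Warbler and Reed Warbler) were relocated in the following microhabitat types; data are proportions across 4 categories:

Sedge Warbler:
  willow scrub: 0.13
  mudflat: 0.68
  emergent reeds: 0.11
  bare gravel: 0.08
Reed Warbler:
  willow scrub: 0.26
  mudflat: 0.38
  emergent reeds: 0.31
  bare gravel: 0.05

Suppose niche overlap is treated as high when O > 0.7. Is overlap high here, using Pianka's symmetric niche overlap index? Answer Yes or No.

Σ p₁ᵢp₂ᵢ = 0.0338 + 0.2584 + 0.0341 + 0.0040 = 0.3303
Σp_1ᵢ² = 0.13² + 0.68² + 0.11² + 0.08² = 0.0169 + 0.4624 + 0.0121 + 0.0064 = 0.4978
Σp_2ᵢ² = 0.26² + 0.38² + 0.31² + 0.05² = 0.0676 + 0.1444 + 0.0961 + 0.0025 = 0.3106
O = 0.3303 / √(0.4978 × 0.3106) = 0.3303 / 0.39321 = 0.8400
O = 0.8400 > 0.7 → Yes.

Yes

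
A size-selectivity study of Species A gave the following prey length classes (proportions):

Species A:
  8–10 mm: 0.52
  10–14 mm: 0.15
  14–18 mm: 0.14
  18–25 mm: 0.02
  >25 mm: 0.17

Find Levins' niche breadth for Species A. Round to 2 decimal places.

2.93

Σpᵢ² = 0.52² + 0.15² + 0.14² + 0.02² + 0.17² = 0.2704 + 0.0225 + 0.0196 + 0.0004 + 0.0289 = 0.3418
B = 1 / 0.3418 = 2.9257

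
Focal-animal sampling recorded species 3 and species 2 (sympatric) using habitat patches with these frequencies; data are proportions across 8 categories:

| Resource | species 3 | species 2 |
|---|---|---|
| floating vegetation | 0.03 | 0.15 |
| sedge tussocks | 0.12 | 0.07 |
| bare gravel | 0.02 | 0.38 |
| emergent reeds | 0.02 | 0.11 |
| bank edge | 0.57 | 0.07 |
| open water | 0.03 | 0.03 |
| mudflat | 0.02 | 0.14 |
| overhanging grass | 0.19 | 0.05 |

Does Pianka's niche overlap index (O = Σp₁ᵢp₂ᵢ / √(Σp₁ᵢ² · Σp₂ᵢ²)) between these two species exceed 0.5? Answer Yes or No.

Σ p₁ᵢp₂ᵢ = 0.0045 + 0.0084 + 0.0076 + 0.0022 + 0.0399 + 0.0009 + 0.0028 + 0.0095 = 0.0758
Σp_1ᵢ² = 0.03² + 0.12² + 0.02² + 0.02² + 0.57² + 0.03² + 0.02² + 0.19² = 0.0009 + 0.0144 + 0.0004 + 0.0004 + 0.3249 + 0.0009 + 0.0004 + 0.0361 = 0.3784
Σp_2ᵢ² = 0.15² + 0.07² + 0.38² + 0.11² + 0.07² + 0.03² + 0.14² + 0.05² = 0.0225 + 0.0049 + 0.1444 + 0.0121 + 0.0049 + 0.0009 + 0.0196 + 0.0025 = 0.2118
O = 0.0758 / √(0.3784 × 0.2118) = 0.0758 / 0.28310 = 0.2677
O = 0.2677 < 0.5 → No.

No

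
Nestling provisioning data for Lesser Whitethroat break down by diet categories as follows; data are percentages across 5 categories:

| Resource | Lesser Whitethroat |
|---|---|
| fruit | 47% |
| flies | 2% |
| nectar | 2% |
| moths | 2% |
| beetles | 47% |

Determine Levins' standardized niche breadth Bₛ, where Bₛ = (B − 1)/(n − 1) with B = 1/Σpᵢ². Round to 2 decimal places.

Convert percentages to proportions (divide by 100).
Σpᵢ² = 0.47² + 0.02² + 0.02² + 0.02² + 0.47² = 0.2209 + 0.0004 + 0.0004 + 0.0004 + 0.2209 = 0.4430
B = 1 / 0.4430 = 2.2573
Bₛ = (B − 1)/(n − 1) = (2.2573 − 1)/(5 − 1) = 1.2573/4 = 0.3143

0.31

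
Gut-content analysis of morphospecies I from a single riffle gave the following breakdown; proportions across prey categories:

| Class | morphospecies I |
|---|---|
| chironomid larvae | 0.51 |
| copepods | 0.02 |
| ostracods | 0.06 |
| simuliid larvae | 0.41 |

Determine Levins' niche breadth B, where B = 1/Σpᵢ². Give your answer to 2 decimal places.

Σpᵢ² = 0.51² + 0.02² + 0.06² + 0.41² = 0.2601 + 0.0004 + 0.0036 + 0.1681 = 0.4322
B = 1 / 0.4322 = 2.3137

2.31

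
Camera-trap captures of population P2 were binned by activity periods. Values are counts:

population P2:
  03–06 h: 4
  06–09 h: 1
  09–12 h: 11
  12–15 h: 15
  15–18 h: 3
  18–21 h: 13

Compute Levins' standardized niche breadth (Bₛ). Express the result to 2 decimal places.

Proportions for population P2 (n=47): 4/47=0.0851, 1/47=0.0213, 11/47=0.2340, 15/47=0.3191, 3/47=0.0638, 13/47=0.2766
Σpᵢ² = 0.0851² + 0.0213² + 0.2340² + 0.3191² + 0.0638² + 0.2766² = 0.007242 + 0.000454 + 0.054756 + 0.101825 + 0.004070 + 0.076508 = 0.244855
B = 1 / 0.244855 = 4.0840
Bₛ = (B − 1)/(n − 1) = (4.0840 − 1)/(6 − 1) = 3.0840/5 = 0.6168

0.62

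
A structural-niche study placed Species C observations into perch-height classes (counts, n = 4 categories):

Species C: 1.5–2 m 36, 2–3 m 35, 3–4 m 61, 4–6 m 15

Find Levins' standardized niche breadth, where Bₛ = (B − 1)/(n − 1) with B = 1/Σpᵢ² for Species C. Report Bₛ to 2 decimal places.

Proportions for Species C (n=147): 36/147=0.2449, 35/147=0.2381, 61/147=0.4150, 15/147=0.1020
Σpᵢ² = 0.2449² + 0.2381² + 0.4150² + 0.1020² = 0.059976 + 0.056692 + 0.172225 + 0.010404 = 0.299297
B = 1 / 0.299297 = 3.3412
Bₛ = (B − 1)/(n − 1) = (3.3412 − 1)/(4 − 1) = 2.3412/3 = 0.7804

0.78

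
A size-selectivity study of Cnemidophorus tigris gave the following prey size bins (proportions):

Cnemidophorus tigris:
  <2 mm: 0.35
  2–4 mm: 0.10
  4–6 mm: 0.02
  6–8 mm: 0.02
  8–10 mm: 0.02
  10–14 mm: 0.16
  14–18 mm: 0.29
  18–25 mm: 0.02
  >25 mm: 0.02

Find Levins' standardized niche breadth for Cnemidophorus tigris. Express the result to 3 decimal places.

0.387

Σpᵢ² = 0.35² + 0.10² + 0.02² + 0.02² + 0.02² + 0.16² + 0.29² + 0.02² + 0.02² = 0.1225 + 0.0100 + 0.0004 + 0.0004 + 0.0004 + 0.0256 + 0.0841 + 0.0004 + 0.0004 = 0.2442
B = 1 / 0.2442 = 4.09500
Bₛ = (B − 1)/(n − 1) = (4.09500 − 1)/(9 − 1) = 3.09500/8 = 0.38688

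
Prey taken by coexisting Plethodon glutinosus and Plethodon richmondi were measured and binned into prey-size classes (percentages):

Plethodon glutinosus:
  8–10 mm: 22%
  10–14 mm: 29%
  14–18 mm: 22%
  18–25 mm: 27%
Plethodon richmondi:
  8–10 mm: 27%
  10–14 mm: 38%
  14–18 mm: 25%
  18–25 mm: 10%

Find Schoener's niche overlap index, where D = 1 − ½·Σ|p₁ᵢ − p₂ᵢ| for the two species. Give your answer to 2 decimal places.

Convert percentages to proportions (divide by 100).
Σ|p₁ᵢ − p₂ᵢ| = 0.05 + 0.09 + 0.03 + 0.17 = 0.34
D = 1 − ½ × 0.34 = 1 − 0.170 = 0.8300

0.83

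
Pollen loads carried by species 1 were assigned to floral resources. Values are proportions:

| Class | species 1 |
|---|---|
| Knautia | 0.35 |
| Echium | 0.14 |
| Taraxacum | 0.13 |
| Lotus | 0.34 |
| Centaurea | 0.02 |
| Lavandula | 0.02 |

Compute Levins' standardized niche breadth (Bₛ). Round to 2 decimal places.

Σpᵢ² = 0.35² + 0.14² + 0.13² + 0.34² + 0.02² + 0.02² = 0.1225 + 0.0196 + 0.0169 + 0.1156 + 0.0004 + 0.0004 = 0.2754
B = 1 / 0.2754 = 3.6311
Bₛ = (B − 1)/(n − 1) = (3.6311 − 1)/(6 − 1) = 2.6311/5 = 0.5262

0.53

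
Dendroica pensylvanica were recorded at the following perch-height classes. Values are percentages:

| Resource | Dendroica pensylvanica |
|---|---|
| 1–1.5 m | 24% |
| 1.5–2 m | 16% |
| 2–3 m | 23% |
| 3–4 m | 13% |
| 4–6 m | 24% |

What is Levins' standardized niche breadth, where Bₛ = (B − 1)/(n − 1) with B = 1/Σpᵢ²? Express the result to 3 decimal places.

Convert percentages to proportions (divide by 100).
Σpᵢ² = 0.24² + 0.16² + 0.23² + 0.13² + 0.24² = 0.0576 + 0.0256 + 0.0529 + 0.0169 + 0.0576 = 0.2106
B = 1 / 0.2106 = 4.74834
Bₛ = (B − 1)/(n − 1) = (4.74834 − 1)/(5 − 1) = 3.74834/4 = 0.93709

0.937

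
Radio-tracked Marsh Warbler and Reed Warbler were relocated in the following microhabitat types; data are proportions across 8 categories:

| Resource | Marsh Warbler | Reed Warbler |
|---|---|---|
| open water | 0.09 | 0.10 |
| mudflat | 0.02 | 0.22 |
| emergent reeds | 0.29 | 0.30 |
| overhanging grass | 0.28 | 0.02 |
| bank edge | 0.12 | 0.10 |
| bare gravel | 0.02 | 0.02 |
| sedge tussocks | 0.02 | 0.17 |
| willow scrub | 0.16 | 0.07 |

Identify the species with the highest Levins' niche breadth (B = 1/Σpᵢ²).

Σp_Marsᵢ² = 0.09² + 0.02² + 0.29² + 0.28² + 0.12² + 0.02² + 0.02² + 0.16² = 0.0081 + 0.0004 + 0.0841 + 0.0784 + 0.0144 + 0.0004 + 0.0004 + 0.0256 = 0.2118
B_Mars = 1 / 0.2118 = 4.7214
Σp_Reedᵢ² = 0.10² + 0.22² + 0.30² + 0.02² + 0.10² + 0.02² + 0.17² + 0.07² = 0.0100 + 0.0484 + 0.0900 + 0.0004 + 0.0100 + 0.0004 + 0.0289 + 0.0049 = 0.1930
B_Reed = 1 / 0.1930 = 5.1813
Highest B → broadest niche (most generalist): Reed Warbler (B = 5.18).

Reed Warbler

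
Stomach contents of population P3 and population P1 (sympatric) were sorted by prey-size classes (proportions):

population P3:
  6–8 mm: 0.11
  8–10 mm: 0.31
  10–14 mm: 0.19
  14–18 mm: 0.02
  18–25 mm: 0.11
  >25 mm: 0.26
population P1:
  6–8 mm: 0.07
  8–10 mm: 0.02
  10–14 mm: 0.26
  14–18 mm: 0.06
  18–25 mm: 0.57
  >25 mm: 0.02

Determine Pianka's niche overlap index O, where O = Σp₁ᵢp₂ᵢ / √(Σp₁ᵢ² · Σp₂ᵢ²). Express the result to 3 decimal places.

0.441

Σ p₁ᵢp₂ᵢ = 0.0077 + 0.0062 + 0.0494 + 0.0012 + 0.0627 + 0.0052 = 0.1324
Σp_1ᵢ² = 0.11² + 0.31² + 0.19² + 0.02² + 0.11² + 0.26² = 0.0121 + 0.0961 + 0.0361 + 0.0004 + 0.0121 + 0.0676 = 0.2244
Σp_2ᵢ² = 0.07² + 0.02² + 0.26² + 0.06² + 0.57² + 0.02² = 0.0049 + 0.0004 + 0.0676 + 0.0036 + 0.3249 + 0.0004 = 0.4018
O = 0.1324 / √(0.2244 × 0.4018) = 0.1324 / 0.300273 = 0.44093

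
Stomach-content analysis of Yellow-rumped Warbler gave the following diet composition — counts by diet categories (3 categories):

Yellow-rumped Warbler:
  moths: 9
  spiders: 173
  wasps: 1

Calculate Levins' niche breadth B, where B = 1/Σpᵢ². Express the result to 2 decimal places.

Proportions for Yellow-rumped Warbler (n=183): 9/183=0.0492, 173/183=0.9454, 1/183=0.0055
Σpᵢ² = 0.0492² + 0.9454² + 0.0055² = 0.002421 + 0.893781 + 0.000030 = 0.896232
B = 1 / 0.896232 = 1.1158

1.12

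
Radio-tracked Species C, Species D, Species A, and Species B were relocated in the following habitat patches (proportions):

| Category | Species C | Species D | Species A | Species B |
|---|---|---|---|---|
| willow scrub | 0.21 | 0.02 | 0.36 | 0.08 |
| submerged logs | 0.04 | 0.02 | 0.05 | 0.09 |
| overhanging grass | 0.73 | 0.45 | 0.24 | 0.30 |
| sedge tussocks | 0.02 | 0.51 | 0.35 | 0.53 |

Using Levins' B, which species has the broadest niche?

Species A

Σp_Cᵢ² = 0.21² + 0.04² + 0.73² + 0.02² = 0.0441 + 0.0016 + 0.5329 + 0.0004 = 0.5790
B_C = 1 / 0.5790 = 1.7271
Σp_Dᵢ² = 0.02² + 0.02² + 0.45² + 0.51² = 0.0004 + 0.0004 + 0.2025 + 0.2601 = 0.4634
B_D = 1 / 0.4634 = 2.1580
Σp_Aᵢ² = 0.36² + 0.05² + 0.24² + 0.35² = 0.1296 + 0.0025 + 0.0576 + 0.1225 = 0.3122
B_A = 1 / 0.3122 = 3.2031
Σp_Bᵢ² = 0.08² + 0.09² + 0.30² + 0.53² = 0.0064 + 0.0081 + 0.0900 + 0.2809 = 0.3854
B_B = 1 / 0.3854 = 2.5947
Highest B → broadest niche (most generalist): Species A (B = 3.20).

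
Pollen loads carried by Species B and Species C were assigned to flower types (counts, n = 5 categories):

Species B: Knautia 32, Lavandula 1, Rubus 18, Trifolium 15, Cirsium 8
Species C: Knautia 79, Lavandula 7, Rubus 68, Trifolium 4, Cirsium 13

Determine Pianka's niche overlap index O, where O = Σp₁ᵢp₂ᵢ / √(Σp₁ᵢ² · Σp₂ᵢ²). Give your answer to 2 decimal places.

0.92

Proportions for Species B (n=74): 32/74=0.4324, 1/74=0.0135, 18/74=0.2432, 15/74=0.2027, 8/74=0.1081
Proportions for Species C (n=171): 79/171=0.4620, 7/171=0.0409, 68/171=0.3977, 4/171=0.0234, 13/171=0.0760
Σ p₁ᵢp₂ᵢ = 0.199769 + 0.000552 + 0.096721 + 0.004743 + 0.008216 = 0.310001
Σp_1ᵢ² = 0.4324² + 0.0135² + 0.2432² + 0.2027² + 0.1081² = 0.186970 + 0.000182 + 0.059146 + 0.041087 + 0.011686 = 0.299071
Σp_2ᵢ² = 0.4620² + 0.0409² + 0.3977² + 0.0234² + 0.0760² = 0.213444 + 0.001673 + 0.158165 + 0.000548 + 0.005776 = 0.379606
O = 0.310001 / √(0.299071 × 0.379606) = 0.310001 / 0.3369409 = 0.9200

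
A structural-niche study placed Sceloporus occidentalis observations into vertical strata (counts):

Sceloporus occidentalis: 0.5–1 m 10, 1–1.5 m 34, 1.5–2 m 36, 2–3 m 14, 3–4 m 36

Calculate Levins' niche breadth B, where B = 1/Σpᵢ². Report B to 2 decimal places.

4.18

Proportions for Sceloporus occidentalis (n=130): 10/130=0.0769, 34/130=0.2615, 36/130=0.2769, 14/130=0.1077, 36/130=0.2769
Σpᵢ² = 0.0769² + 0.2615² + 0.2769² + 0.1077² + 0.2769² = 0.005914 + 0.068382 + 0.076674 + 0.011599 + 0.076674 = 0.239243
B = 1 / 0.239243 = 4.1799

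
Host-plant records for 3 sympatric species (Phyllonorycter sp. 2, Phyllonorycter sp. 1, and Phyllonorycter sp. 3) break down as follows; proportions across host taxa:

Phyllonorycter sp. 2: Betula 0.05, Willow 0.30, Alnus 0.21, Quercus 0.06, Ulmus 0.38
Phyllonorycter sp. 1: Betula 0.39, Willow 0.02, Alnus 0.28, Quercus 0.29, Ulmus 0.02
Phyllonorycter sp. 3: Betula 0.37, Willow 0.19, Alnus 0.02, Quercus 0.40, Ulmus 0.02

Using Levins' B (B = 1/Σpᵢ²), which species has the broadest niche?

Σp_2ᵢ² = 0.05² + 0.30² + 0.21² + 0.06² + 0.38² = 0.0025 + 0.0900 + 0.0441 + 0.0036 + 0.1444 = 0.2846
B_2 = 1 / 0.2846 = 3.5137
Σp_1ᵢ² = 0.39² + 0.02² + 0.28² + 0.29² + 0.02² = 0.1521 + 0.0004 + 0.0784 + 0.0841 + 0.0004 = 0.3154
B_1 = 1 / 0.3154 = 3.1706
Σp_3ᵢ² = 0.37² + 0.19² + 0.02² + 0.40² + 0.02² = 0.1369 + 0.0361 + 0.0004 + 0.1600 + 0.0004 = 0.3338
B_3 = 1 / 0.3338 = 2.9958
Highest B → broadest niche (most generalist): Phyllonorycter sp. 2 (B = 3.51).

Phyllonorycter sp. 2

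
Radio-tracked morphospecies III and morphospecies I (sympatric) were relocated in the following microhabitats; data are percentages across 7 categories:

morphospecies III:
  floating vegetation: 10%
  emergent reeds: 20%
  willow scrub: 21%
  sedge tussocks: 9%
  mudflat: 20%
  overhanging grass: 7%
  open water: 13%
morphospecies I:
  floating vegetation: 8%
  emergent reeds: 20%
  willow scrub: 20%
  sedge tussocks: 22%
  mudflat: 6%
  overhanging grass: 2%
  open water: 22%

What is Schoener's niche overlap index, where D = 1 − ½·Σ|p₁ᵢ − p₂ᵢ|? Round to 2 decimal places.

0.78

Convert percentages to proportions (divide by 100).
Σ|p₁ᵢ − p₂ᵢ| = 0.02 + 0.00 + 0.01 + 0.13 + 0.14 + 0.05 + 0.09 = 0.44
D = 1 − ½ × 0.44 = 1 − 0.220 = 0.7800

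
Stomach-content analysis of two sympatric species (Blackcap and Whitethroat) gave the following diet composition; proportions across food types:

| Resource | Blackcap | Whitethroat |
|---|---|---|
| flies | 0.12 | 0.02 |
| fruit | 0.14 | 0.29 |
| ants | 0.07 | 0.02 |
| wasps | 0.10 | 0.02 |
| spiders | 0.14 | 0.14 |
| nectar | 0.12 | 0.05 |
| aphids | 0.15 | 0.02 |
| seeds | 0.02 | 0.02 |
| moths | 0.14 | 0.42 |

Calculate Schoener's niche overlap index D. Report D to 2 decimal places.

0.57

Σ|p₁ᵢ − p₂ᵢ| = 0.10 + 0.15 + 0.05 + 0.08 + 0.00 + 0.07 + 0.13 + 0.00 + 0.28 = 0.86
D = 1 − ½ × 0.86 = 1 − 0.430 = 0.5700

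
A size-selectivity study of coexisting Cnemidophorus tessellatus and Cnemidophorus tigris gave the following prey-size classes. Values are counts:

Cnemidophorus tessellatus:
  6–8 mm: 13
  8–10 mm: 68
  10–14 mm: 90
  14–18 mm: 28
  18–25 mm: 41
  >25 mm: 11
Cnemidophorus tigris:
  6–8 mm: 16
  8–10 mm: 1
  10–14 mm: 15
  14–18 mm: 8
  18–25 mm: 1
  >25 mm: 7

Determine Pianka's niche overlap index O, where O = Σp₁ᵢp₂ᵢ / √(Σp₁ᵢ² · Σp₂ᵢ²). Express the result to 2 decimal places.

Proportions for Cnemidophorus tessellatus (n=251): 13/251=0.0518, 68/251=0.2709, 90/251=0.3586, 28/251=0.1116, 41/251=0.1633, 11/251=0.0438
Proportions for Cnemidophorus tigris (n=48): 16/48=0.3333, 1/48=0.0208, 15/48=0.3125, 8/48=0.1667, 1/48=0.0208, 7/48=0.1458
Σ p₁ᵢp₂ᵢ = 0.017265 + 0.005635 + 0.112063 + 0.018604 + 0.003397 + 0.006386 = 0.163350
Σp_1ᵢ² = 0.0518² + 0.2709² + 0.3586² + 0.1116² + 0.1633² + 0.0438² = 0.002683 + 0.073387 + 0.128594 + 0.012455 + 0.026667 + 0.001918 = 0.245704
Σp_2ᵢ² = 0.3333² + 0.0208² + 0.3125² + 0.1667² + 0.0208² + 0.1458² = 0.111089 + 0.000433 + 0.097656 + 0.027789 + 0.000433 + 0.021258 = 0.258658
O = 0.163350 / √(0.245704 × 0.258658) = 0.163350 / 0.2520978 = 0.6480

0.65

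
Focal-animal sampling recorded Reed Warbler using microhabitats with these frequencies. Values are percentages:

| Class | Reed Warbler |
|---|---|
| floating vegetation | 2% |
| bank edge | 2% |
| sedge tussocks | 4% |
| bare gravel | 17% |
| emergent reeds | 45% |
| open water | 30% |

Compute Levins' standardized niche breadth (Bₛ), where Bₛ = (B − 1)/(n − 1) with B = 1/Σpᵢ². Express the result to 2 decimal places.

Convert percentages to proportions (divide by 100).
Σpᵢ² = 0.02² + 0.02² + 0.04² + 0.17² + 0.45² + 0.30² = 0.0004 + 0.0004 + 0.0016 + 0.0289 + 0.2025 + 0.0900 = 0.3238
B = 1 / 0.3238 = 3.0883
Bₛ = (B − 1)/(n − 1) = (3.0883 − 1)/(6 − 1) = 2.0883/5 = 0.4177

0.42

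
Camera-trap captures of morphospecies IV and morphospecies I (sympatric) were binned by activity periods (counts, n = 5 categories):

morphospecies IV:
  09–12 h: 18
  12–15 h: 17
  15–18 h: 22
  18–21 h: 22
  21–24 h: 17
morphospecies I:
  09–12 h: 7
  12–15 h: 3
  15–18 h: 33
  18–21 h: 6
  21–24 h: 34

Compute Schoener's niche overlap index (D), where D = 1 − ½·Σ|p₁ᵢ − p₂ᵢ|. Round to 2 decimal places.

0.60

Proportions for morphospecies IV (n=96): 18/96=0.1875, 17/96=0.1771, 22/96=0.2292, 22/96=0.2292, 17/96=0.1771
Proportions for morphospecies I (n=83): 7/83=0.0843, 3/83=0.0361, 33/83=0.3976, 6/83=0.0723, 34/83=0.4096
Σ|p₁ᵢ − p₂ᵢ| = 0.1032 + 0.1410 + 0.1684 + 0.1569 + 0.2325 = 0.8020
D = 1 − ½ × 0.8020 = 1 − 0.40100 = 0.59900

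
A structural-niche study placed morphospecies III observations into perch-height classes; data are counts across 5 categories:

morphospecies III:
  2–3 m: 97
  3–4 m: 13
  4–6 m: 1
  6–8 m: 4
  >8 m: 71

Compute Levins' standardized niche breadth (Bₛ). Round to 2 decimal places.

Proportions for morphospecies III (n=186): 97/186=0.5215, 13/186=0.0699, 1/186=0.0054, 4/186=0.0215, 71/186=0.3817
Σpᵢ² = 0.5215² + 0.0699² + 0.0054² + 0.0215² + 0.3817² = 0.271962 + 0.004886 + 0.000029 + 0.000462 + 0.145695 = 0.423034
B = 1 / 0.423034 = 2.3639
Bₛ = (B − 1)/(n − 1) = (2.3639 − 1)/(5 − 1) = 1.3639/4 = 0.3410

0.34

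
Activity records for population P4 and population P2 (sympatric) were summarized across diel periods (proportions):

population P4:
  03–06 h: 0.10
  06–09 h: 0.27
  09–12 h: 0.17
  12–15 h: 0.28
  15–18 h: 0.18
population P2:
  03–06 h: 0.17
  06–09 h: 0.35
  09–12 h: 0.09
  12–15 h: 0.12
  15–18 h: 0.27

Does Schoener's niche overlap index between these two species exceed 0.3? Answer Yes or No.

Σ|p₁ᵢ − p₂ᵢ| = 0.07 + 0.08 + 0.08 + 0.16 + 0.09 = 0.48
D = 1 − ½ × 0.48 = 1 − 0.240 = 0.7600
D = 0.7600 > 0.3 → Yes.

Yes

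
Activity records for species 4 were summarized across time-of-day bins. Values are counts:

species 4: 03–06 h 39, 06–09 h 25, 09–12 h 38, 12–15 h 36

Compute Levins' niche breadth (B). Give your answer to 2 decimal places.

Proportions for species 4 (n=138): 39/138=0.2826, 25/138=0.1812, 38/138=0.2754, 36/138=0.2609
Σpᵢ² = 0.2826² + 0.1812² + 0.2754² + 0.2609² = 0.079863 + 0.032833 + 0.075845 + 0.068069 = 0.256610
B = 1 / 0.256610 = 3.8970

3.90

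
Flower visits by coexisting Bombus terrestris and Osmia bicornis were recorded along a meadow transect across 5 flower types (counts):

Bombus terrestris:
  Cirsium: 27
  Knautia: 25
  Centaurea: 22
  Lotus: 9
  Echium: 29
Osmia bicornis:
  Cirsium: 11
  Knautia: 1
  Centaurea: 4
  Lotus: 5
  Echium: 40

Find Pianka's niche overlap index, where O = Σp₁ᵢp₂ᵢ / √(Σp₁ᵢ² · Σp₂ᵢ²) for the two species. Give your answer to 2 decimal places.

0.73

Proportions for Bombus terrestris (n=112): 27/112=0.2411, 25/112=0.2232, 22/112=0.1964, 9/112=0.0804, 29/112=0.2589
Proportions for Osmia bicornis (n=61): 11/61=0.1803, 1/61=0.0164, 4/61=0.0656, 5/61=0.0820, 40/61=0.6557
Σ p₁ᵢp₂ᵢ = 0.043470 + 0.003660 + 0.012884 + 0.006593 + 0.169761 = 0.236368
Σp_1ᵢ² = 0.2411² + 0.2232² + 0.1964² + 0.0804² + 0.2589² = 0.058129 + 0.049818 + 0.038573 + 0.006464 + 0.067029 = 0.220013
Σp_2ᵢ² = 0.1803² + 0.0164² + 0.0656² + 0.0820² + 0.6557² = 0.032508 + 0.000269 + 0.004303 + 0.006724 + 0.429942 = 0.473746
O = 0.236368 / √(0.220013 × 0.473746) = 0.236368 / 0.3228471 = 0.7321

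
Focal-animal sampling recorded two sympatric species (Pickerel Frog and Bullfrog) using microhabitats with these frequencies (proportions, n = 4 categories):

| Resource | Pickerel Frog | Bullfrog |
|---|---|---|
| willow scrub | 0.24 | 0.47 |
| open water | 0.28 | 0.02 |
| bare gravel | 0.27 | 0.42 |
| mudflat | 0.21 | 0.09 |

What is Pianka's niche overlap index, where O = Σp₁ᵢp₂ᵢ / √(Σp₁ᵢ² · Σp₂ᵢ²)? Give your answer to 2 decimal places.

Σ p₁ᵢp₂ᵢ = 0.1128 + 0.0056 + 0.1134 + 0.0189 = 0.2507
Σp_1ᵢ² = 0.24² + 0.28² + 0.27² + 0.21² = 0.0576 + 0.0784 + 0.0729 + 0.0441 = 0.2530
Σp_2ᵢ² = 0.47² + 0.02² + 0.42² + 0.09² = 0.2209 + 0.0004 + 0.1764 + 0.0081 = 0.4058
O = 0.2507 / √(0.2530 × 0.4058) = 0.2507 / 0.32042 = 0.7824

0.78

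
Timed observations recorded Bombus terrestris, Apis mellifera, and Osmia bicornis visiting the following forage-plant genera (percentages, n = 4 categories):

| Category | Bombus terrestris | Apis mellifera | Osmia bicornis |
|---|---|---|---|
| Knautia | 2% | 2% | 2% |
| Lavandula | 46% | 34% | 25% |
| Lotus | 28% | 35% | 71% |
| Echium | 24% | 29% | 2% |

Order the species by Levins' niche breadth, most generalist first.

Apis mellifera > Bombus terrestris > Osmia bicornis

Convert percentages to proportions (divide by 100).
Σp_terrᵢ² = 0.02² + 0.46² + 0.28² + 0.24² = 0.0004 + 0.2116 + 0.0784 + 0.0576 = 0.3480
B_terr = 1 / 0.3480 = 2.8736
Σp_mellᵢ² = 0.02² + 0.34² + 0.35² + 0.29² = 0.0004 + 0.1156 + 0.1225 + 0.0841 = 0.3226
B_mell = 1 / 0.3226 = 3.0998
Σp_bicoᵢ² = 0.02² + 0.25² + 0.71² + 0.02² = 0.0004 + 0.0625 + 0.5041 + 0.0004 = 0.5674
B_bico = 1 / 0.5674 = 1.7624
Ranking by B (broadest → narrowest): Apis mellifera (3.10) > Bombus terrestris (2.87) > Osmia bicornis (1.76)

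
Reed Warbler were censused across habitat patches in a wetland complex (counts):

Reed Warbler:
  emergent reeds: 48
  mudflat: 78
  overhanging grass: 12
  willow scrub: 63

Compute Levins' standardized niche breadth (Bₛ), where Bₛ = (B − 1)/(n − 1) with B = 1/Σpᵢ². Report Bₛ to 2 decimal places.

0.74

Proportions for Reed Warbler (n=201): 48/201=0.2388, 78/201=0.3881, 12/201=0.0597, 63/201=0.3134
Σpᵢ² = 0.2388² + 0.3881² + 0.0597² + 0.3134² = 0.057025 + 0.150622 + 0.003564 + 0.098220 = 0.309431
B = 1 / 0.309431 = 3.2317
Bₛ = (B − 1)/(n − 1) = (3.2317 − 1)/(4 − 1) = 2.2317/3 = 0.7439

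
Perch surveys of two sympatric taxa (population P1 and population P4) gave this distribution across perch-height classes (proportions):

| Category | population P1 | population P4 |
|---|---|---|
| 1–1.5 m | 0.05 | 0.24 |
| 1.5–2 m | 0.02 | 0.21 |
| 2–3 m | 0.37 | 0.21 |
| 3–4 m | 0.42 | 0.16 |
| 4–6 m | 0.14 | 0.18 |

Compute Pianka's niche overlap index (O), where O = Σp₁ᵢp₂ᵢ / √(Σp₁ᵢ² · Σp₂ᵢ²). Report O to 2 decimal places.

Σ p₁ᵢp₂ᵢ = 0.0120 + 0.0042 + 0.0777 + 0.0672 + 0.0252 = 0.1863
Σp_1ᵢ² = 0.05² + 0.02² + 0.37² + 0.42² + 0.14² = 0.0025 + 0.0004 + 0.1369 + 0.1764 + 0.0196 = 0.3358
Σp_2ᵢ² = 0.24² + 0.21² + 0.21² + 0.16² + 0.18² = 0.0576 + 0.0441 + 0.0441 + 0.0256 + 0.0324 = 0.2038
O = 0.1863 / √(0.3358 × 0.2038) = 0.1863 / 0.26160 = 0.7122

0.71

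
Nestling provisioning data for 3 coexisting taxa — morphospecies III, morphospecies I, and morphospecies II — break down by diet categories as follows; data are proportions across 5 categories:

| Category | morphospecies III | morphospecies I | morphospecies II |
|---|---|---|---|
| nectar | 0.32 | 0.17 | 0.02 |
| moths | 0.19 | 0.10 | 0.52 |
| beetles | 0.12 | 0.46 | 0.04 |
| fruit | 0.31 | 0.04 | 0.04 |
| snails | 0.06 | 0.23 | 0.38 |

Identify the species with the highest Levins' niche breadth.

morphospecies III

Σp_IIIᵢ² = 0.32² + 0.19² + 0.12² + 0.31² + 0.06² = 0.1024 + 0.0361 + 0.0144 + 0.0961 + 0.0036 = 0.2526
B_III = 1 / 0.2526 = 3.9588
Σp_Iᵢ² = 0.17² + 0.10² + 0.46² + 0.04² + 0.23² = 0.0289 + 0.0100 + 0.2116 + 0.0016 + 0.0529 = 0.3050
B_I = 1 / 0.3050 = 3.2787
Σp_IIᵢ² = 0.02² + 0.52² + 0.04² + 0.04² + 0.38² = 0.0004 + 0.2704 + 0.0016 + 0.0016 + 0.1444 = 0.4184
B_II = 1 / 0.4184 = 2.3901
Highest B → broadest niche (most generalist): morphospecies III (B = 3.96).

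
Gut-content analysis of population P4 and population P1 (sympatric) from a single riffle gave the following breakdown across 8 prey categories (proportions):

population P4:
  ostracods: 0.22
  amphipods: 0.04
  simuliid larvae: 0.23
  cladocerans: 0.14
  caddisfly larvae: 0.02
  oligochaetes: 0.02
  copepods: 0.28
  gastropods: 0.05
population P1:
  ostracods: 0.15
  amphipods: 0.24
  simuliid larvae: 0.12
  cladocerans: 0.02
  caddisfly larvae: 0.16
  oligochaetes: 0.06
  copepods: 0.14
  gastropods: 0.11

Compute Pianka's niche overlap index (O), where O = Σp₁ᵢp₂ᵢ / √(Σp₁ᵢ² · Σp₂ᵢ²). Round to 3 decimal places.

0.685

Σ p₁ᵢp₂ᵢ = 0.0330 + 0.0096 + 0.0276 + 0.0028 + 0.0032 + 0.0012 + 0.0392 + 0.0055 = 0.1221
Σp_1ᵢ² = 0.22² + 0.04² + 0.23² + 0.14² + 0.02² + 0.02² + 0.28² + 0.05² = 0.0484 + 0.0016 + 0.0529 + 0.0196 + 0.0004 + 0.0004 + 0.0784 + 0.0025 = 0.2042
Σp_2ᵢ² = 0.15² + 0.24² + 0.12² + 0.02² + 0.16² + 0.06² + 0.14² + 0.11² = 0.0225 + 0.0576 + 0.0144 + 0.0004 + 0.0256 + 0.0036 + 0.0196 + 0.0121 = 0.1558
O = 0.1221 / √(0.2042 × 0.1558) = 0.1221 / 0.178366 = 0.68455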